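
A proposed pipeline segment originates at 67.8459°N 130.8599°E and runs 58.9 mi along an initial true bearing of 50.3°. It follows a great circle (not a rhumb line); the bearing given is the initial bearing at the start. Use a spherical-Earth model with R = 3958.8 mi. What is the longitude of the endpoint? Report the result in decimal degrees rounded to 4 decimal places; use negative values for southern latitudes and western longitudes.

longitude 132.6403°

The arc subtends δ = 58.9/3958.8 = 0.014878 rad at the centre.
Converting: φ₁ = 1.184134 rad, θ = 0.877901 rad.
sin φ₂ = sin φ₁ cos δ + cos φ₁ sin δ cos θ = (0.926173)(0.999889) + (0.377099)(0.014878)(0.638768) = 0.929654
φ₂ = asin(0.929654) = 1.193473 rad = 68.3810°.
Δλ = atan2( sin θ sin δ cos φ₁ , cos δ − sin φ₁ sin φ₂ ) = atan2(0.004317, 0.138869) = 0.031074 rad = 1.7804°.
Hence λ₂ = 130.8599° + 1.7804° = 132.6403°.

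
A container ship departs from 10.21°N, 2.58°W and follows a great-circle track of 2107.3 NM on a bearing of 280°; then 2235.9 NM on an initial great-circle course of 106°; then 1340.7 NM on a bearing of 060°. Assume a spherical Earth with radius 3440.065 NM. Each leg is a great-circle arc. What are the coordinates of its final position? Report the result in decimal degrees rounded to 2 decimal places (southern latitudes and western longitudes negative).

Apply the spherical direct solution leg by leg, carrying full precision between legs.
Leg 1: from (10.21°, -2.58°), δ = 2107.3/3440.065 = 0.612576 rad, θ = 280° → φ = 14.08°, λ = -38.30°.
Leg 2: from (14.08°, -38.30°), δ = 2235.9/3440.065 = 0.649959 rad, θ = 106° → φ = 1.83°, λ = -2.71°.
Leg 3: from (1.83°, -2.71°), δ = 1340.7/3440.065 = 0.389731 rad, θ = 60° → φ = 12.67°, λ = 17.00°.

latitude 12.67°, longitude 17.00°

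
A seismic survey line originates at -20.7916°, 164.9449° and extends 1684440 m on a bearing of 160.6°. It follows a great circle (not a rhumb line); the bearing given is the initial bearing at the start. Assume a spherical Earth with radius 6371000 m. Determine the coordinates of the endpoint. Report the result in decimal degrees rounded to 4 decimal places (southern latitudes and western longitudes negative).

Central angle δ = d/R = 0.264392 rad.
Start latitude φ₁ = -0.362882 rad; initial bearing θ = 2.802999 rad.
Applying the spherical law of cosines for sides, sin φ₂ = sin φ₁ cos δ + cos φ₁ sin δ cos θ = -0.573069, so φ₂ = -34.9645°.
Δλ = atan2( sin θ sin δ cos φ₁ , cos δ − sin φ₁ sin φ₂ ) = atan2(0.081148, 0.761829) = 0.106118 rad = 6.0801°.
λ₂ = 164.9449° + 6.0801° = 171.0250°.

latitude -34.9645°, longitude 171.0250°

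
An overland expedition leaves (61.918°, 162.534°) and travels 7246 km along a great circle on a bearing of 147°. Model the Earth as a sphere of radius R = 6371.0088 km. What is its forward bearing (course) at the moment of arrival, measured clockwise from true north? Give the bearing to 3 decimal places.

final bearing 165.143°

Central angle δ = d/R = 1.137340 rad.
Converting: φ₁ = 1.080673 rad, θ = 2.565634 rad.
sin φ₂ = sin φ₁ cos δ + cos φ₁ sin δ cos θ = (0.882275)(0.420010) + (0.470735)(0.907519)(-0.838671) = 0.012284
φ₂ = asin(0.012284) = 0.012284 rad = 0.704°.
For the longitude increment, Δλ = atan2( sin θ sin δ cos φ₁, cos δ − sin φ₁ sin φ₂ ) = atan2(0.232670, 0.409173) = 29.624°.
λ₂ = 162.534° + 29.624° = 192.158°, normalized to (−180°, 180°] → -167.842°.
The forward bearing on arrival equals the back-azimuth from the destination plus 180°.
Back-azimuth from P₂ (0.704°, -167.842°) to P₁ (61.918°, 162.534°), with Δλ' = λ₁ − λ₂ = 330.376°: atan2( sin Δλ' cos φ₁ , cos φ₂ sin φ₁ − sin φ₂ cos φ₁ cos Δλ' ) = 345.143°.
Final bearing = (345.143° + 180°) mod 360° = 165.143°.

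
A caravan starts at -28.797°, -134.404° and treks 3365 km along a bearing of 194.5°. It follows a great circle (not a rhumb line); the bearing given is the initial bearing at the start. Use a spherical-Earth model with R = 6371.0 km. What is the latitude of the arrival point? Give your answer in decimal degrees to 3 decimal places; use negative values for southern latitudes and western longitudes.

δ = 3365/6371 = 0.528175 rad (30.2622°).
Start latitude φ₁ = -0.502602 rad; initial bearing θ = 3.394665 rad.
sin φ₂ = sin φ₁ cos δ + cos φ₁ sin δ cos θ = (-0.481708)(0.863728) + (0.876332)(0.503957)(-0.968148) = -0.843632
φ₂ = asin(-0.843632) = -1.004012 rad = -57.526°.
Δλ = atan2( sin θ sin δ cos φ₁ , cos δ − sin φ₁ sin φ₂ ) = atan2(-0.110576, 0.457345) = -0.237226 rad = -13.592°.
Hence λ₂ = -134.404° + -13.592° = -147.996°.

latitude -57.526°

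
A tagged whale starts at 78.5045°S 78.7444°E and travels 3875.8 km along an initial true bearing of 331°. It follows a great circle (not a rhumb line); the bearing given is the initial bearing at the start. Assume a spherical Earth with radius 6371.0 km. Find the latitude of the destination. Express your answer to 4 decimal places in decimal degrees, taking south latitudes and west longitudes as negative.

latitude -44.7903°

Angular distance δ = d/R = 3875.8 / 6371 = 0.608350 rad.
Converting: φ₁ = -1.370162 rad, θ = 5.777040 rad.
Applying the spherical law of cosines for sides, sin φ₂ = sin φ₁ cos δ + cos φ₁ sin δ cos θ = -0.704514, so φ₂ = -44.7903°.
Δλ = atan2( sin θ sin δ cos φ₁ , cos δ − sin φ₁ sin φ₂ ) = atan2(-0.055219, 0.130210) = -0.401086 rad = -22.9805°.
Hence λ₂ = 78.7444° + -22.9805° = 55.7639°.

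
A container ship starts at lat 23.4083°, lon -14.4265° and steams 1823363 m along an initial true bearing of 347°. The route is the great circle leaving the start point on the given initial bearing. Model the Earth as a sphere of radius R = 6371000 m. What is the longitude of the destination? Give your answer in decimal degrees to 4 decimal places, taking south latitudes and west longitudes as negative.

δ = 1823363/6371000 = 0.286197 rad (16.3979°).
With φ₁ = 23.4083° = 0.408552 rad and θ = 347° = 6.056293 rad:
sin φ₂ = sin φ₁ cos δ + cos φ₁ sin δ cos θ = (0.397281)(0.959324) + (0.917697)(0.282306)(0.974370) = 0.633553
φ₂ = asin(0.633553) = 0.686137 rad = 39.3127°.
Then Δλ = atan2(-0.058278, 0.707626) = -0.082172 rad, from sin θ sin δ cos φ₁ over cos δ − sin φ₁ sin φ₂.
λ₂ = -14.4265° + -4.7081° = -19.1346°.

longitude -19.1346°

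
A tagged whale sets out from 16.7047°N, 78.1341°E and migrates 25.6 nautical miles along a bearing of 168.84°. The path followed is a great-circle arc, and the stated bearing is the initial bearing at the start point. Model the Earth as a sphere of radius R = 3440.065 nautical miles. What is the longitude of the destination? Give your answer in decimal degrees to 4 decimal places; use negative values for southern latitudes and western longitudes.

δ = 25.6/3440.065 = 0.007442 rad (0.4264°).
With φ₁ = 16.7047° = 0.291552 rad and θ = 168.84° = 2.946814 rad:
Destination latitude: φ₂ = arcsin( sin φ₁ cos δ + cos φ₁ sin δ cos θ ) = arcsin(0.280438) = 16.2864°.
Δλ = atan2( sin θ sin δ cos φ₁ , cos δ − sin φ₁ sin φ₂ ) = atan2(0.001380, 0.919363) = 0.001501 rad = 0.0860°.
Hence λ₂ = 78.1341° + 0.0860° = 78.2201°.

longitude 78.2201°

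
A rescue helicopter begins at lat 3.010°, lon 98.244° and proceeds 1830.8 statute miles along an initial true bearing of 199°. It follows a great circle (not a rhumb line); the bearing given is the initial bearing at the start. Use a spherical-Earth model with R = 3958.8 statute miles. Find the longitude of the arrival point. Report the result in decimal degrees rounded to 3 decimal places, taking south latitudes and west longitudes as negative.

longitude 89.232°

Central angle δ = d/R = 0.462463 rad.
With φ₁ = 3.010° = 0.052534 rad and θ = 199° = 3.473205 rad:
Destination latitude: φ₂ = arcsin( sin φ₁ cos δ + cos φ₁ sin δ cos θ ) = arcsin(-0.374271) = -21.979°.
For the longitude increment, Δλ = atan2( sin θ sin δ cos φ₁, cos δ − sin φ₁ sin φ₂ ) = atan2(-0.145053, 0.914609) = -9.012°.
Hence λ₂ = 98.244° + -9.012° = 89.232°.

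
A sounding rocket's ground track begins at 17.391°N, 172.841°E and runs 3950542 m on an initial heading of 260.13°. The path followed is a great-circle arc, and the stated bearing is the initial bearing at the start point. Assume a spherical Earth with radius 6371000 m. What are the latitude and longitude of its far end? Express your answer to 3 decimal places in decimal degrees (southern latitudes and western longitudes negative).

latitude 8.522°, longitude 137.468°

The arc subtends δ = 3950542/6371000 = 0.620082 rad at the centre.
Converting: φ₁ = 0.303530 rad, θ = 4.540125 rad.
Destination latitude: φ₂ = arcsin( sin φ₁ cos δ + cos φ₁ sin δ cos θ ) = arcsin(0.148191) = 8.522°.
Then Δλ = atan2(-0.546331, 0.769538) = -0.617370 rad, from sin θ sin δ cos φ₁ over cos δ − sin φ₁ sin φ₂.
λ₂ = 172.841° + -35.373° = 137.468°.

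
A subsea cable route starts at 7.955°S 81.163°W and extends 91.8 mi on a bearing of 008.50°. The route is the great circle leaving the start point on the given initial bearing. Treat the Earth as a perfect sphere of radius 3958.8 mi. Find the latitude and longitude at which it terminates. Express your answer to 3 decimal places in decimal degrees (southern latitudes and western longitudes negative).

Central angle δ = d/R = 0.023189 rad.
Start latitude φ₁ = -0.138841 rad; initial bearing θ = 0.148353 rad.
Applying the spherical law of cosines for sides, sin φ₂ = sin φ₁ cos δ + cos φ₁ sin δ cos θ = -0.115647, so φ₂ = -6.641°.
For the longitude increment, Δλ = atan2( sin θ sin δ cos φ₁, cos δ − sin φ₁ sin φ₂ ) = atan2(0.003394, 0.983726) = 0.198°.
λ₂ = -81.163° + 0.198° = -80.965°.

latitude -6.641°, longitude -80.965°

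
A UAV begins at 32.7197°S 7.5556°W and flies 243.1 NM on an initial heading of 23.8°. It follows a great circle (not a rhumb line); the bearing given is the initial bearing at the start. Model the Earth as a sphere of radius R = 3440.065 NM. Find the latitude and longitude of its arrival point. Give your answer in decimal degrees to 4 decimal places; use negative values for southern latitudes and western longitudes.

Angular distance δ = d/R = 243.1 / 3440.065 = 0.070667 rad.
Converting: φ₁ = -0.571066 rad, θ = 0.415388 rad.
Destination latitude: φ₂ = arcsin( sin φ₁ cos δ + cos φ₁ sin δ cos θ ) = arcsin(-0.484828) = -29.0012°.
Δλ = atan2( sin θ sin δ cos φ₁ , cos δ − sin φ₁ sin φ₂ ) = atan2(0.023972, 0.735440) = 0.032585 rad = 1.8670°.
λ₂ = λ₁ + Δλ = -5.6886°.

latitude -29.0012°, longitude -5.6886°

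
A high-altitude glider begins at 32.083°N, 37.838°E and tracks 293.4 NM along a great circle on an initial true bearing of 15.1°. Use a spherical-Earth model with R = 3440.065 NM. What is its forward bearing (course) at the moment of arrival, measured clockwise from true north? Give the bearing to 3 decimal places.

Central angle δ = d/R = 0.085289 rad.
Start latitude φ₁ = 0.559954 rad; initial bearing θ = 0.263545 rad.
Destination latitude: φ₂ = arcsin( sin φ₁ cos δ + cos φ₁ sin δ cos θ ) = arcsin(0.598901) = 36.791°.
Δλ = atan2( sin θ sin δ cos φ₁ , cos δ − sin φ₁ sin φ₂ ) = atan2(0.018802, 0.678261) = 0.027714 rad = 1.588°.
Hence λ₂ = 37.838° + 1.588° = 39.426°.
The forward bearing on arrival equals the back-azimuth from the destination plus 180°.
Back-azimuth from P₂ (36.791°, 39.426°) to P₁ (32.083°, 37.838°), with Δλ' = λ₁ − λ₂ = -1.588°: atan2( sin Δλ' cos φ₁ , cos φ₂ sin φ₁ − sin φ₂ cos φ₁ cos Δλ' ) = 195.999°.
Final bearing = (195.999° + 180°) mod 360° = 15.999°.

final bearing 15.999°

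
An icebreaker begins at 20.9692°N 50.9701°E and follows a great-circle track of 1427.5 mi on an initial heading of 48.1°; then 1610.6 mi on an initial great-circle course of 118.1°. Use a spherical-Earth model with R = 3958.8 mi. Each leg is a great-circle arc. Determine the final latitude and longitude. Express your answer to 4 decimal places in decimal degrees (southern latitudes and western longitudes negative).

Apply the spherical direct solution leg by leg, carrying full precision between legs.
Leg 1: from (20.9692°, 50.9701°), δ = 1427.5/3958.8 = 0.360589 rad, θ = 48.1° → φ = 33.7021°, λ = 69.3710°.
Leg 2: from (33.7021°, 69.3710°), δ = 1610.6/3958.8 = 0.406840 rad, θ = 118.1° → φ = 20.7643°, λ = 91.2912°.

latitude 20.7643°, longitude 91.2912°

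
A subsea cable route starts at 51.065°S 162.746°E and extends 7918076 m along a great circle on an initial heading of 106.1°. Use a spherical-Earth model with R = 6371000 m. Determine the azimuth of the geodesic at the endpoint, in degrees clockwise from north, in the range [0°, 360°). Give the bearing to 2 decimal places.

δ = 7918076/6371000 = 1.242831 rad (71.2090°).
Start latitude φ₁ = -0.891252 rad; initial bearing θ = 1.851794 rad.
Applying the spherical law of cosines for sides, sin φ₂ = sin φ₁ cos δ + cos φ₁ sin δ cos θ = -0.415548, so φ₂ = -24.554°.
For the longitude increment, Δλ = atan2( sin θ sin δ cos φ₁, cos δ − sin φ₁ sin φ₂ ) = atan2(0.571608, -0.001121) = 90.112°.
λ₂ = 162.746° + 90.112° = 252.858°, normalized to (−180°, 180°] → -107.142°.
The forward bearing on arrival equals the back-azimuth from the destination plus 180°.
Back-azimuth from P₂ (-24.55°, -107.14°) to P₁ (-51.06°, 162.75°), with Δλ' = λ₁ − λ₂ = 269.89°: atan2( sin Δλ' cos φ₁ , cos φ₂ sin φ₁ − sin φ₂ cos φ₁ cos Δλ' ) = 221.59°.
Final bearing = (221.59° + 180°) mod 360° = 41.59°.

final bearing 41.59°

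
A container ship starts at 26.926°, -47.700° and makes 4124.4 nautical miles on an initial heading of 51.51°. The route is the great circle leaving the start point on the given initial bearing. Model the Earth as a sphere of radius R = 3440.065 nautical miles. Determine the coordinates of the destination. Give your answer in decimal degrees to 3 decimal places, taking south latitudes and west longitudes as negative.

Angular distance δ = d/R = 4124.4 / 3440.065 = 1.198931 rad.
With φ₁ = 26.926° = 0.469947 rad and θ = 51.51° = 0.899019 rad:
Applying the spherical law of cosines for sides, sin φ₂ = sin φ₁ cos δ + cos φ₁ sin δ cos θ = 0.681521, so φ₂ = 42.963°.
For the longitude increment, Δλ = atan2( sin θ sin δ cos φ₁, cos δ − sin φ₁ sin φ₂ ) = atan2(0.650166, 0.054734) = 85.188°.
λ₂ = λ₁ + Δλ = 37.488°.

latitude 42.963°, longitude 37.488°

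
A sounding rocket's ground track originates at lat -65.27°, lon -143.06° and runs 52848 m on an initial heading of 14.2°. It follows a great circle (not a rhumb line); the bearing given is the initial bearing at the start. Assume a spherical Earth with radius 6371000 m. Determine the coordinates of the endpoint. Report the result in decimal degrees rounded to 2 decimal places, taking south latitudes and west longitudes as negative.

The arc subtends δ = 52848/6371000 = 0.008295 rad at the centre.
Converting: φ₁ = -1.139176 rad, θ = 0.247837 rad.
sin φ₂ = sin φ₁ cos δ + cos φ₁ sin δ cos θ = (-0.908289)(0.999966) + (0.418343)(0.008295)(0.969445) = -0.904894
φ₂ = asin(-0.904894) = -1.131130 rad = -64.81°.
For the longitude increment, Δλ = atan2( sin θ sin δ cos φ₁, cos δ − sin φ₁ sin φ₂ ) = atan2(0.000851, 0.178060) = 0.27°.
Hence λ₂ = -143.06° + 0.27° = -142.79°.

latitude -64.81°, longitude -142.79°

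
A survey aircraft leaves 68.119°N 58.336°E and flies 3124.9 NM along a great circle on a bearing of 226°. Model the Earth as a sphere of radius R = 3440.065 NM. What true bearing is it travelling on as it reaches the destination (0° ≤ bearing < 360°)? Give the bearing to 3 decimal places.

final bearing 196.747°

Angular distance δ = d/R = 3124.9 / 3440.065 = 0.908384 rad.
Converting: φ₁ = 1.188901 rad, θ = 3.944444 rad.
Destination latitude: φ₂ = arcsin( sin φ₁ cos δ + cos φ₁ sin δ cos θ ) = arcsin(0.366581) = 21.505°.
For the longitude increment, Δλ = atan2( sin θ sin δ cos φ₁, cos δ − sin φ₁ sin φ₂ ) = atan2(-0.211387, 0.274849) = -37.564°.
λ₂ = λ₁ + Δλ = 20.772°.
The forward bearing on arrival equals the back-azimuth from the destination plus 180°.
Back-azimuth from P₂ (21.505°, 20.772°) to P₁ (68.119°, 58.336°), with Δλ' = λ₁ − λ₂ = 37.564°: atan2( sin Δλ' cos φ₁ , cos φ₂ sin φ₁ − sin φ₂ cos φ₁ cos Δλ' ) = 16.747°.
Final bearing = (16.747° + 180°) mod 360° = 196.747°.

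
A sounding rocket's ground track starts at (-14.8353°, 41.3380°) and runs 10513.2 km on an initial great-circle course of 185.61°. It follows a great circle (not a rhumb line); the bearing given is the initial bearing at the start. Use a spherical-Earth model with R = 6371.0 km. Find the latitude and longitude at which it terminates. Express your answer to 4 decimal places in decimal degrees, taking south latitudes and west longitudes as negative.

The arc subtends δ = 10513.2/6371 = 1.650165 rad at the centre.
Start latitude φ₁ = -0.258925 rad; initial bearing θ = 3.239506 rad.
sin φ₂ = sin φ₁ cos δ + cos φ₁ sin δ cos θ = (-0.256041)(-0.079285) + (0.966666)(0.996852)(-0.995210) = -0.938707
φ₂ = asin(-0.938707) = -1.218860 rad = -69.8355°.
Δλ = atan2( sin θ sin δ cos φ₁ , cos δ − sin φ₁ sin φ₂ ) = atan2(-0.094200, -0.319633) = -2.854992 rad = -163.5790°.
λ₂ = λ₁ + Δλ = -122.2410°.

latitude -69.8355°, longitude -122.2410°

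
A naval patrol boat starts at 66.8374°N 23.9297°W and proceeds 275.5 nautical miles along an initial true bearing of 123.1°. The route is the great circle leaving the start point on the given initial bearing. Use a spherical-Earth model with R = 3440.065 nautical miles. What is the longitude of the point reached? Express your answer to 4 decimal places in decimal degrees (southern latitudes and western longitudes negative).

longitude -15.1165°

δ = 275.5/3440.065 = 0.080086 rad (4.5886°).
Converting: φ₁ = 1.166533 rad, θ = 2.148500 rad.
Destination latitude: φ₂ = arcsin( sin φ₁ cos δ + cos φ₁ sin δ cos θ ) = arcsin(0.899261) = 64.0611°.
Δλ = atan2( sin θ sin δ cos φ₁ , cos δ − sin φ₁ sin φ₂ ) = atan2(0.026361, 0.170021) = 0.153820 rad = 8.8132°.
Hence λ₂ = -23.9297° + 8.8132° = -15.1165°.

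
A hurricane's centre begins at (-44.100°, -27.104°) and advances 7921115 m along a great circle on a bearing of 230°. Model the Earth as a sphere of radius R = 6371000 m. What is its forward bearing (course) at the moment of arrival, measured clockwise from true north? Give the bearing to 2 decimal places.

final bearing 312.86°

Angular distance δ = d/R = 7921115 / 6371000 = 1.243308 rad.
Start latitude φ₁ = -0.769690 rad; initial bearing θ = 4.014257 rad.
Applying the spherical law of cosines for sides, sin φ₂ = sin φ₁ cos δ + cos φ₁ sin δ cos θ = -0.660921, so φ₂ = -41.370°.
Then Δλ = atan2(-0.520880, -0.138278) = -1.830281 rad, from sin θ sin δ cos φ₁ over cos δ − sin φ₁ sin φ₂.
Hence λ₂ = -27.104° + -104.867° = -131.971°.
The forward bearing on arrival equals the back-azimuth from the destination plus 180°.
Back-azimuth from P₂ (-41.37°, -131.97°) to P₁ (-44.10°, -27.10°), with Δλ' = λ₁ − λ₂ = 104.87°: atan2( sin Δλ' cos φ₁ , cos φ₂ sin φ₁ − sin φ₂ cos φ₁ cos Δλ' ) = 132.86°.
Final bearing = (132.86° + 180°) mod 360° = 312.86°.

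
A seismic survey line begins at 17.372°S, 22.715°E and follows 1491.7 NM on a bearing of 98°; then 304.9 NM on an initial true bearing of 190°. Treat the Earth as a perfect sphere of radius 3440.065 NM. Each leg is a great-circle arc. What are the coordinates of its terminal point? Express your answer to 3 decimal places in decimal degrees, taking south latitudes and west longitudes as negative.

latitude -24.070°, longitude 47.870°

Apply the spherical direct solution leg by leg, carrying full precision between legs.
Leg 1: from (-17.372°, 22.715°), δ = 1491.7/3440.065 = 0.433626 rad, θ = 98° → φ = -19.072°, λ = 48.834°.
Leg 2: from (-19.072°, 48.834°), δ = 304.9/3440.065 = 0.088632 rad, θ = 190° → φ = -24.070°, λ = 47.870°.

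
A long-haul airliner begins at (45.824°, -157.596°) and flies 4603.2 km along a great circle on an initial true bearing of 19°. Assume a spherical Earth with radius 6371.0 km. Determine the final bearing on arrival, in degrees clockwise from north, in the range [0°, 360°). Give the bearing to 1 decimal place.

Angular distance δ = d/R = 4603.2 / 6371 = 0.722524 rad.
Start latitude φ₁ = 0.799780 rad; initial bearing θ = 0.331613 rad.
sin φ₂ = sin φ₁ cos δ + cos φ₁ sin δ cos θ = (0.717203)(0.750139) + (0.696865)(0.661280)(0.945519) = 0.973718
φ₂ = asin(0.973718) = 1.341024 rad = 76.835°.
Δλ = atan2( sin θ sin δ cos φ₁ , cos δ − sin φ₁ sin φ₂ ) = atan2(0.150029, 0.051786) = 1.238429 rad = 70.957°.
λ₂ = -157.596° + 70.957° = -86.639°.
The forward bearing on arrival equals the back-azimuth from the destination plus 180°.
Back-azimuth from P₂ (76.8°, -86.6°) to P₁ (45.8°, -157.6°), with Δλ' = λ₁ − λ₂ = -71.0°: atan2( sin Δλ' cos φ₁ , cos φ₂ sin φ₁ − sin φ₂ cos φ₁ cos Δλ' ) = 265.0°.
Final bearing = (265.0° + 180°) mod 360° = 85.0°.

final bearing 85.0°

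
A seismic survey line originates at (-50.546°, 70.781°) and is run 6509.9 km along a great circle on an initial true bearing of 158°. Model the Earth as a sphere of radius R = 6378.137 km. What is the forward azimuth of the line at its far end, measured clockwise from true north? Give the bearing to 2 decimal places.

δ = 6509.9/6378.137 = 1.020659 rad (58.4794°).
Start latitude φ₁ = -0.882194 rad; initial bearing θ = 2.757620 rad.
Applying the spherical law of cosines for sides, sin φ₂ = sin φ₁ cos δ + cos φ₁ sin δ cos θ = -0.905930, so φ₂ = -64.949°.
Δλ = atan2( sin θ sin δ cos φ₁ , cos δ − sin φ₁ sin φ₂ ) = atan2(0.202924, -0.176695) = 2.287213 rad = 131.048°.
λ₂ = 70.781° + 131.048° = 201.829°, normalized to (−180°, 180°] → -158.171°.
The forward bearing on arrival equals the back-azimuth from the destination plus 180°.
Back-azimuth from P₂ (-64.95°, -158.17°) to P₁ (-50.55°, 70.78°), with Δλ' = λ₁ − λ₂ = 228.95°: atan2( sin Δλ' cos φ₁ , cos φ₂ sin φ₁ − sin φ₂ cos φ₁ cos Δλ' ) = 214.21°.
Final bearing = (214.21° + 180°) mod 360° = 34.21°.

final bearing 34.21°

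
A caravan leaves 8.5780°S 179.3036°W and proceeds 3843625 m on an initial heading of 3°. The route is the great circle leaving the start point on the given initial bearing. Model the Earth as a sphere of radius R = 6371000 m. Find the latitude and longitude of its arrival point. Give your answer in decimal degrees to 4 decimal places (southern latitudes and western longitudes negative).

Angular distance δ = d/R = 3843625 / 6371000 = 0.603300 rad.
With φ₁ = -8.5780° = -0.149714 rad and θ = 3° = 0.052360 rad:
Destination latitude: φ₂ = arcsin( sin φ₁ cos δ + cos φ₁ sin δ cos θ ) = arcsin(0.437423) = 25.9396°.
For the longitude increment, Δλ = atan2( sin θ sin δ cos φ₁, cos δ − sin φ₁ sin φ₂ ) = atan2(0.029361, 0.888712) = 1.8923°.
λ₂ = -179.3036° + 1.8923° = -177.4113°.

latitude 25.9396°, longitude -177.4113°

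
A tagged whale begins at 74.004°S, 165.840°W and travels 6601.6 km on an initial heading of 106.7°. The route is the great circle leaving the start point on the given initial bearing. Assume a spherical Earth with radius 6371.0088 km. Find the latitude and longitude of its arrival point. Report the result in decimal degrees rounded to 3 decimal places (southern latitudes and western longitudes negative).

latitude -33.911°, longitude -69.108°

Angular distance δ = d/R = 6601.6 / 6371.0088 = 1.036194 rad.
Converting: φ₁ = -1.291613 rad, θ = 1.862266 rad.
Applying the spherical law of cosines for sides, sin φ₂ = sin φ₁ cos δ + cos φ₁ sin δ cos θ = -0.557911, so φ₂ = -33.911°.
Then Δλ = atan2(0.227119, -0.026810) = 1.688296 rad, from sin θ sin δ cos φ₁ over cos δ − sin φ₁ sin φ₂.
Hence λ₂ = -165.840° + 96.732° = -69.108°.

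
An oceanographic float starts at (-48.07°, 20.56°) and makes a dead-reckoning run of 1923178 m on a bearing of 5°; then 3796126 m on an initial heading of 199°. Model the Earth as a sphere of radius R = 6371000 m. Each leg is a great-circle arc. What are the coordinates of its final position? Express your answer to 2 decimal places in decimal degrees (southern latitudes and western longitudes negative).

Apply the spherical direct solution leg by leg, carrying full precision between legs.
Leg 1: from (-48.07°, 20.56°), δ = 1923178/6371000 = 0.301864 rad, θ = 5° → φ = -30.82°, λ = 22.29°.
Leg 2: from (-30.82°, 22.29°), δ = 3796126/6371000 = 0.595845 rad, θ = 199° → φ = -61.62°, λ = -0.31°.

latitude -61.62°, longitude -0.31°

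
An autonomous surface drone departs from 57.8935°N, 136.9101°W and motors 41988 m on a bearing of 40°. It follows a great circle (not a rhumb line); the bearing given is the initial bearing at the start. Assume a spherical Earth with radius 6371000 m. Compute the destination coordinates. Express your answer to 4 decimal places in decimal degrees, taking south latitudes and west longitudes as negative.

δ = 41988/6371000 = 0.006590 rad (0.3776°).
Converting: φ₁ = 1.010432 rad, θ = 0.698132 rad.
Applying the spherical law of cosines for sides, sin φ₂ = sin φ₁ cos δ + cos φ₁ sin δ cos θ = 0.849727, so φ₂ = 58.1819°.
Then Δλ = atan2(0.002252, 0.280208) = 0.008035 rad, from sin θ sin δ cos φ₁ over cos δ − sin φ₁ sin φ₂.
λ₂ = λ₁ + Δλ = -136.4497°.

latitude 58.1819°, longitude -136.4497°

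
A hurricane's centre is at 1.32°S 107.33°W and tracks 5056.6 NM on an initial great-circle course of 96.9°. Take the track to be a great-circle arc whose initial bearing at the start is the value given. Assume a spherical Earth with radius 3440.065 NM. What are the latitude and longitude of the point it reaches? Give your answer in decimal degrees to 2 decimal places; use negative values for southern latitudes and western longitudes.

latitude -7.00°, longitude -22.99°

δ = 5056.6/3440.065 = 1.469914 rad (84.2199°).
Converting: φ₁ = -0.023038 rad, θ = 1.691224 rad.
Destination latitude: φ₂ = arcsin( sin φ₁ cos δ + cos φ₁ sin δ cos θ ) = arcsin(-0.121814) = -7.00°.
For the longitude increment, Δλ = atan2( sin θ sin δ cos φ₁, cos δ − sin φ₁ sin φ₂ ) = atan2(0.987448, 0.097905) = 84.34°.
λ₂ = λ₁ + Δλ = -22.99°.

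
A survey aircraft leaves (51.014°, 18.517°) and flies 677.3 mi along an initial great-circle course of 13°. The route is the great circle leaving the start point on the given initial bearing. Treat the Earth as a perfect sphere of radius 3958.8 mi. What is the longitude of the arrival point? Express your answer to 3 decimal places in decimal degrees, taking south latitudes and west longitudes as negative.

longitude 22.977°

Central angle δ = d/R = 0.171087 rad.
With φ₁ = 51.014° = 0.890362 rad and θ = 13° = 0.226893 rad:
Applying the spherical law of cosines for sides, sin φ₂ = sin φ₁ cos δ + cos φ₁ sin δ cos θ = 0.870318, so φ₂ = 60.496°.
Δλ = atan2( sin θ sin δ cos φ₁ , cos δ − sin φ₁ sin φ₂ ) = atan2(0.024095, 0.308902) = 0.077844 rad = 4.460°.
Hence λ₂ = 18.517° + 4.460° = 22.977°.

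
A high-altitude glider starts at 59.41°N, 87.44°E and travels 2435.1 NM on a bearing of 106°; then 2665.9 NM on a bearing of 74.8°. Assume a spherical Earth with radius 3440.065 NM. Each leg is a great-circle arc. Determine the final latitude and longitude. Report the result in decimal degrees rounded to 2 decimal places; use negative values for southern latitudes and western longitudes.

latitude 33.62°, longitude -169.25°

Apply the spherical direct solution leg by leg, carrying full precision between legs.
Leg 1: from (59.41°, 87.44°), δ = 2435.1/3440.065 = 0.707865 rad, θ = 106° → φ = 34.25°, λ = 136.57°.
Leg 2: from (34.25°, 136.57°), δ = 2665.9/3440.065 = 0.774956 rad, θ = 74.8° → φ = 33.62°, λ = -169.25°.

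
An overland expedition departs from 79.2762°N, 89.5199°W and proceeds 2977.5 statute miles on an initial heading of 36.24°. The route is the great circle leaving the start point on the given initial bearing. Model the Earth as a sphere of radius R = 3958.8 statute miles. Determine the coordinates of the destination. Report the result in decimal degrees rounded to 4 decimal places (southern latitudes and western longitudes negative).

latitude 55.0867°, longitude 45.5963°

The arc subtends δ = 2977.5/3958.8 = 0.752122 rad at the centre.
With φ₁ = 79.2762° = 1.383631 rad and θ = 36.24° = 0.632507 rad:
Applying the spherical law of cosines for sides, sin φ₂ = sin φ₁ cos δ + cos φ₁ sin δ cos θ = 0.820020, so φ₂ = 55.0867°.
For the longitude increment, Δλ = atan2( sin θ sin δ cos φ₁, cos δ − sin φ₁ sin φ₂ ) = atan2(0.075152, -0.075457) = 135.1162°.
Hence λ₂ = -89.5199° + 135.1162° = 45.5963°.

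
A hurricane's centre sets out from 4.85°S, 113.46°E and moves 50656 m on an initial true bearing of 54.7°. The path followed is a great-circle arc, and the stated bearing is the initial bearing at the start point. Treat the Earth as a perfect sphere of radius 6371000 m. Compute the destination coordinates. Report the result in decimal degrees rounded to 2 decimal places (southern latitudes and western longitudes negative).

latitude -4.59°, longitude 113.83°

Central angle δ = d/R = 0.007951 rad.
Converting: φ₁ = -0.084648 rad, θ = 0.954695 rad.
Destination latitude: φ₂ = arcsin( sin φ₁ cos δ + cos φ₁ sin δ cos θ ) = arcsin(-0.079967) = -4.59°.
For the longitude increment, Δλ = atan2( sin θ sin δ cos φ₁, cos δ − sin φ₁ sin φ₂ ) = atan2(0.006466, 0.993207) = 0.37°.
Hence λ₂ = 113.46° + 0.37° = 113.83°.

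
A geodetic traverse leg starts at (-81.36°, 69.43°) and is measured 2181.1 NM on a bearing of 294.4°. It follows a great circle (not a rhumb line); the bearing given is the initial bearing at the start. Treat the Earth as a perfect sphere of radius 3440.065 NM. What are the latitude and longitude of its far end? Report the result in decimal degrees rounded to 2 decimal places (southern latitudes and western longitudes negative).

Angular distance δ = d/R = 2181.1 / 3440.065 = 0.634029 rad.
Converting: φ₁ = -1.420000 rad, θ = 5.138249 rad.
Destination latitude: φ₂ = arcsin( sin φ₁ cos δ + cos φ₁ sin δ cos θ ) = arcsin(-0.759741) = -49.44°.
Δλ = atan2( sin θ sin δ cos φ₁ , cos δ − sin φ₁ sin φ₂ ) = atan2(-0.081044, 0.054528) = -0.978550 rad = -56.07°.
λ₂ = λ₁ + Δλ = 13.36°.

latitude -49.44°, longitude 13.36°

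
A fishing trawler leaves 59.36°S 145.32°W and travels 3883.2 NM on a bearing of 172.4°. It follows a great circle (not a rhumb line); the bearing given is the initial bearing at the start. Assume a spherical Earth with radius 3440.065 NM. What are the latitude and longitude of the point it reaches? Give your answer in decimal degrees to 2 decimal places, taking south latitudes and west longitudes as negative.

latitude -55.55°, longitude 22.48°

δ = 3883.2/3440.065 = 1.128816 rad (64.6764°).
With φ₁ = -59.36° = -1.036027 rad and θ = 172.4° = 3.008948 rad:
Destination latitude: φ₂ = arcsin( sin φ₁ cos δ + cos φ₁ sin δ cos θ ) = arcsin(-0.824636) = -55.55°.
Δλ = atan2( sin θ sin δ cos φ₁ , cos δ − sin φ₁ sin φ₂ ) = atan2(0.060926, -0.281775) = 2.928647 rad = 167.80°.
Hence λ₂ = -145.32° + 167.80° = 22.48°.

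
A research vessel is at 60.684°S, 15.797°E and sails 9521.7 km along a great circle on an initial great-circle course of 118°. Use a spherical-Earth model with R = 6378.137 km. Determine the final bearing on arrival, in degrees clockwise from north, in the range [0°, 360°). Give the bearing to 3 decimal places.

final bearing 26.920°

δ = 9521.7/6378.137 = 1.492865 rad (85.5349°).
Start latitude φ₁ = -1.059136 rad; initial bearing θ = 2.059489 rad.
Applying the spherical law of cosines for sides, sin φ₂ = sin φ₁ cos δ + cos φ₁ sin δ cos θ = -0.297050, so φ₂ = -17.280°.
Then Δλ = atan2(0.431002, -0.181155) = 1.968689 rad, from sin θ sin δ cos φ₁ over cos δ − sin φ₁ sin φ₂.
λ₂ = λ₁ + Δλ = 128.595°.
The forward bearing on arrival equals the back-azimuth from the destination plus 180°.
Back-azimuth from P₂ (-17.280°, 128.595°) to P₁ (-60.684°, 15.797°), with Δλ' = λ₁ − λ₂ = -112.798°: atan2( sin Δλ' cos φ₁ , cos φ₂ sin φ₁ − sin φ₂ cos φ₁ cos Δλ' ) = 206.920°.
Final bearing = (206.920° + 180°) mod 360° = 26.920°.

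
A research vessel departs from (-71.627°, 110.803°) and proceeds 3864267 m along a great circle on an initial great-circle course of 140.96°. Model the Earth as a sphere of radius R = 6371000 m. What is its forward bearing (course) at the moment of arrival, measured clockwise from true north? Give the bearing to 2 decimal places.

final bearing 30.29°

δ = 3864267/6371000 = 0.606540 rad (34.7522°).
With φ₁ = -71.627° = -1.250127 rad and θ = 140.96° = 2.460216 rad:
Applying the spherical law of cosines for sides, sin φ₂ = sin φ₁ cos δ + cos φ₁ sin δ cos θ = -0.919296, so φ₂ = -66.823°.
Δλ = atan2( sin θ sin δ cos φ₁ , cos δ − sin φ₁ sin φ₂ ) = atan2(0.113170, -0.050810) = 1.992793 rad = 114.179°.
λ₂ = 110.803° + 114.179° = 224.982°, normalized to (−180°, 180°] → -135.018°.
The forward bearing on arrival equals the back-azimuth from the destination plus 180°.
Back-azimuth from P₂ (-66.82°, -135.02°) to P₁ (-71.63°, 110.80°), with Δλ' = λ₁ − λ₂ = 245.82°: atan2( sin Δλ' cos φ₁ , cos φ₂ sin φ₁ − sin φ₂ cos φ₁ cos Δλ' ) = 210.29°.
Final bearing = (210.29° + 180°) mod 360° = 30.29°.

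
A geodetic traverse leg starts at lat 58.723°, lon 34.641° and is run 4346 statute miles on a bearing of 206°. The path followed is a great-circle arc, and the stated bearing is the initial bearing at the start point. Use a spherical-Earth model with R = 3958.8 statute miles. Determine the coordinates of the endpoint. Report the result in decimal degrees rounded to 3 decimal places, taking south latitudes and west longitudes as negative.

The arc subtends δ = 4346/3958.8 = 1.097807 rad at the centre.
Start latitude φ₁ = 1.024910 rad; initial bearing θ = 3.595378 rad.
Destination latitude: φ₂ = arcsin( sin φ₁ cos δ + cos φ₁ sin δ cos θ ) = arcsin(-0.026058) = -1.493°.
Δλ = atan2( sin θ sin δ cos φ₁ , cos δ − sin φ₁ sin φ₂ ) = atan2(-0.202605, 0.477820) = -0.401039 rad = -22.978°.
Hence λ₂ = 34.641° + -22.978° = 11.663°.

latitude -1.493°, longitude 11.663°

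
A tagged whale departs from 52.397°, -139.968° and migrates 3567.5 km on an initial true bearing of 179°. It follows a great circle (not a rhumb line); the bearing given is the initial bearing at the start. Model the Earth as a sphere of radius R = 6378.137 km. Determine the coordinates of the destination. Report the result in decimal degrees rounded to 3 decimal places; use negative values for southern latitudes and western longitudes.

latitude 20.353°, longitude -139.402°

δ = 3567.5/6378.137 = 0.559333 rad (32.0474°).
Start latitude φ₁ = 0.914500 rad; initial bearing θ = 3.124139 rad.
Destination latitude: φ₂ = arcsin( sin φ₁ cos δ + cos φ₁ sin δ cos θ ) = arcsin(0.347797) = 20.353°.
Δλ = atan2( sin θ sin δ cos φ₁ , cos δ − sin φ₁ sin φ₂ ) = atan2(0.005651, 0.572065) = 0.009877 rad = 0.566°.
Hence λ₂ = -139.968° + 0.566° = -139.402°.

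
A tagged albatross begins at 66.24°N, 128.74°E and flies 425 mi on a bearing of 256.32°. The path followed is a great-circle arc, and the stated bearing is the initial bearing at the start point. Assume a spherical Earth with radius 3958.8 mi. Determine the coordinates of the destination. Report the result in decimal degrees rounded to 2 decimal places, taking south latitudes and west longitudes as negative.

latitude 64.13°, longitude 114.94°

Angular distance δ = d/R = 425 / 3958.8 = 0.107356 rad.
Start latitude φ₁ = 1.156106 rad; initial bearing θ = 4.473628 rad.
Destination latitude: φ₂ = arcsin( sin φ₁ cos δ + cos φ₁ sin δ cos θ ) = arcsin(0.899762) = 64.13°.
Then Δλ = atan2(-0.041947, 0.170744) = -0.240899 rad, from sin θ sin δ cos φ₁ over cos δ − sin φ₁ sin φ₂.
Hence λ₂ = 128.74° + -13.80° = 114.94°.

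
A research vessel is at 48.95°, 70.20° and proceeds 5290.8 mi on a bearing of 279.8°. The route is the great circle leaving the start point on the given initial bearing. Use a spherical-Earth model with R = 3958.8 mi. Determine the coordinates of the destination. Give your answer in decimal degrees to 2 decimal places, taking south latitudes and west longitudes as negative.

latitude 16.49°, longitude -18.15°

Central angle δ = d/R = 1.336466 rad.
Start latitude φ₁ = 0.854339 rad; initial bearing θ = 4.883431 rad.
Destination latitude: φ₂ = arcsin( sin φ₁ cos δ + cos φ₁ sin δ cos θ ) = arcsin(0.283829) = 16.49°.
Δλ = atan2( sin θ sin δ cos φ₁ , cos δ − sin φ₁ sin φ₂ ) = atan2(-0.629448, 0.018146) = -1.541976 rad = -88.35°.
λ₂ = λ₁ + Δλ = -18.15°.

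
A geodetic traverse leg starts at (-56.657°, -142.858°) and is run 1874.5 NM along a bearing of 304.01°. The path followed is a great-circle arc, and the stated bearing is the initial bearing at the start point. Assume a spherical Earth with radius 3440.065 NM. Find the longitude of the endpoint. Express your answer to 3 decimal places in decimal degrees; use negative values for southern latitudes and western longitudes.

δ = 1874.5/3440.065 = 0.544902 rad (31.2206°).
Converting: φ₁ = -0.988851 rad, θ = 5.305975 rad.
Destination latitude: φ₂ = arcsin( sin φ₁ cos δ + cos φ₁ sin δ cos θ ) = arcsin(-0.555055) = -33.714°.
Then Δλ = atan2(-0.236167, 0.391488) = -0.542810 rad, from sin θ sin δ cos φ₁ over cos δ − sin φ₁ sin φ₂.
λ₂ = -142.858° + -31.101° = -173.959°.

longitude -173.959°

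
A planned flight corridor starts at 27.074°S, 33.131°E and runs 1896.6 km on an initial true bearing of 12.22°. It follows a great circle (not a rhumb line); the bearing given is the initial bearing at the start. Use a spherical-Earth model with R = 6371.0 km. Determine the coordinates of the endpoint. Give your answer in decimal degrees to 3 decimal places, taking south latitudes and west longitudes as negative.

The arc subtends δ = 1896.6/6371 = 0.297693 rad at the centre.
With φ₁ = -27.074° = -0.472530 rad and θ = 12.22° = 0.213279 rad:
Destination latitude: φ₂ = arcsin( sin φ₁ cos δ + cos φ₁ sin δ cos θ ) = arcsin(-0.179866) = -10.362°.
For the longitude increment, Δλ = atan2( sin θ sin δ cos φ₁, cos δ − sin φ₁ sin φ₂ ) = atan2(0.055282, 0.874151) = 3.619°.
λ₂ = 33.131° + 3.619° = 36.750°.

latitude -10.362°, longitude 36.750°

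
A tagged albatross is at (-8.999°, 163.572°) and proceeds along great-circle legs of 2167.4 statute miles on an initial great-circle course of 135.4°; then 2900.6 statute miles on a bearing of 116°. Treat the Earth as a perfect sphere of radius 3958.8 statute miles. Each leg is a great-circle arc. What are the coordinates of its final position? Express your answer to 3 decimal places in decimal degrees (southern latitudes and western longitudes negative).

Apply the spherical direct solution leg by leg, carrying full precision between legs.
Leg 1: from (-8.999°, 163.572°), δ = 2167.4/3958.8 = 0.547489 rad, θ = 135.4° → φ = -29.976°, λ = -171.471°.
Leg 2: from (-29.976°, -171.471°), δ = 2900.6/3958.8 = 0.732697 rad, θ = 116° → φ = -38.712°, λ = -121.076°.

latitude -38.712°, longitude -121.076°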